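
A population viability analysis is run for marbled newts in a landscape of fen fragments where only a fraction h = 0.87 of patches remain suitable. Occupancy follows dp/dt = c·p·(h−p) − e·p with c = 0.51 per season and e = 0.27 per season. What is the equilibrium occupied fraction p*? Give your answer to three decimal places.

0.341

Setting dp/dt = 0 and dividing by p* gives c·(h−p*) = e.
So p* = h − e/c = 0.87 − 0.27/0.51 = 0.87 − 0.5294 = 0.3406.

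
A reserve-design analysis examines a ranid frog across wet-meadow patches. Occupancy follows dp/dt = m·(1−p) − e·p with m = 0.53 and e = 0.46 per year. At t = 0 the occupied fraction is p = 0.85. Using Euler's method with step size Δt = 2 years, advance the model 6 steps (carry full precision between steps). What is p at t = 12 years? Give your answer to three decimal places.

Update rule: p ← p + [m·(1−p) − e·p]·Δt with Δt = 2.
step 1: Δp = -0.62300, p = 0.22700
step 2: Δp = +0.61054, p = 0.83754
step 3: Δp = -0.59833, p = 0.23921
step 4: Δp = +0.58636, p = 0.82557
step 5: Δp = -0.57464, p = 0.25094
step 6: Δp = +0.56314, p = 0.81408

0.814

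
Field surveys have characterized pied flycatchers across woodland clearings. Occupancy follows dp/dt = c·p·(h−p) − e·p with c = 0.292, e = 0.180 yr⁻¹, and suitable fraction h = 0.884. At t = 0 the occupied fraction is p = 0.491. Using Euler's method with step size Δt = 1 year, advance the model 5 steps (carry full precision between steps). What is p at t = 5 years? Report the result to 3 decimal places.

Update rule: p ← p + [c·p·(h−p) − e·p]·Δt with Δt = 1.
p: 0.49100 → 0.45897  (Δp = -0.03203)
p: 0.45897 → 0.43331  (Δp = -0.02565)
p: 0.43331 → 0.41234  (Δp = -0.02097)
p: 0.41234 → 0.39491  (Δp = -0.01743)
p: 0.39491 → 0.38022  (Δp = -0.01468)

0.380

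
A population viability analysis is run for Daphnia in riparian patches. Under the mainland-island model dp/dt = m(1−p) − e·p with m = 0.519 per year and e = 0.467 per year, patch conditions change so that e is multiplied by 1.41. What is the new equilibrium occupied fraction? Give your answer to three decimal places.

Before: p* = 0.519/(0.519+0.467) = 0.5264.
After: m = 0.519, e = 0.65847; p* = 0.519/1.1775 = 0.4408.

0.441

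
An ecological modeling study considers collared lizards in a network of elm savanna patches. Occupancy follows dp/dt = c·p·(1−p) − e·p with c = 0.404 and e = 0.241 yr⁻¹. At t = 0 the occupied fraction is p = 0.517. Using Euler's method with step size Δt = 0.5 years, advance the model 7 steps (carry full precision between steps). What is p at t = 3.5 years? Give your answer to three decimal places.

0.458

Update rule: p ← p + [c·p·(1−p) − e·p]·Δt with Δt = 0.5.
  1  |  dp/dt·Δt = -0.011857  |  p_1 = 0.505143
  2  |  dp/dt·Δt = -0.010375  |  p_2 = 0.494768
  3  |  dp/dt·Δt = -0.009125  |  p_3 = 0.485643
  4  |  dp/dt·Δt = -0.008062  |  p_4 = 0.477581
  5  |  dp/dt·Δt = -0.007150  |  p_5 = 0.470431
  6  |  dp/dt·Δt = -0.006364  |  p_6 = 0.464068
  7  |  dp/dt·Δt = -0.005681  |  p_7 = 0.458387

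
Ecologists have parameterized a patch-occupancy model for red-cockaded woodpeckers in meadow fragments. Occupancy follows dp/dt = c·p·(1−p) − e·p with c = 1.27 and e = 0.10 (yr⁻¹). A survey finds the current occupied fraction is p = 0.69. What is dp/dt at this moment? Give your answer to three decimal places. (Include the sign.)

Colonization term: c·p·(1−p) = 1.27×0.69×0.3100 = 0.27165.
Extinction term: e·p = 0.06900.
dp/dt = 0.27165 − 0.06900 = 0.20265.

0.203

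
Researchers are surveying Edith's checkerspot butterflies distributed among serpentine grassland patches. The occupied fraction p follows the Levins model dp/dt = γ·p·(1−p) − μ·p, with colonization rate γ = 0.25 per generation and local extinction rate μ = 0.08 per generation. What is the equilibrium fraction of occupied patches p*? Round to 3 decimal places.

Setting dp/dt = 0 and dividing through by p* gives γ·(1−p*) = μ.
So p* = 1 − μ/γ = 1 − 0.08/0.25 = 1 − 0.3200 = 0.6800.

0.680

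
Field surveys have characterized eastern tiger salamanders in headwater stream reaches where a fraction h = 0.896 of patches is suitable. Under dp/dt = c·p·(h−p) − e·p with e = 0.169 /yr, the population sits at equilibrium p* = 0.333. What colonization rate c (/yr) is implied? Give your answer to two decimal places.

0.30

At equilibrium c(h−p*) = e, so c = e/(h−p*).
c = 0.169/(0.896 − 0.333) = 0.169/0.5630 = 0.3002.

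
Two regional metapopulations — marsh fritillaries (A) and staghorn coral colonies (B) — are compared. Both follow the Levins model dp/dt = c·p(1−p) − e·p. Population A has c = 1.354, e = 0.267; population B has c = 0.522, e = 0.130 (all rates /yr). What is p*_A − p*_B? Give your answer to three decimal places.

0.052

A: p*_A = 1 − 0.267/1.354 = 0.8028.
B: p*_B = 1 − 0.130/0.522 = 0.7510.
p*_A − p*_B = 0.8028 − 0.7510 = 0.0518.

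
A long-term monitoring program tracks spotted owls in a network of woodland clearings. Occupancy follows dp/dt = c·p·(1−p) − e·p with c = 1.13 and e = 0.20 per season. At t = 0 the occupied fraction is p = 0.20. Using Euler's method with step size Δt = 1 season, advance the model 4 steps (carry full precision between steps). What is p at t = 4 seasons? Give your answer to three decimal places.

Update rule: p ← p + [c·p·(1−p) − e·p]·Δt with Δt = 1.
p: 0.20000 → 0.34080  (Δp = +0.14080)
p: 0.34080 → 0.52650  (Δp = +0.18570)
p: 0.52650 → 0.70291  (Δp = +0.17641)
p: 0.70291 → 0.79830  (Δp = +0.09540)

0.798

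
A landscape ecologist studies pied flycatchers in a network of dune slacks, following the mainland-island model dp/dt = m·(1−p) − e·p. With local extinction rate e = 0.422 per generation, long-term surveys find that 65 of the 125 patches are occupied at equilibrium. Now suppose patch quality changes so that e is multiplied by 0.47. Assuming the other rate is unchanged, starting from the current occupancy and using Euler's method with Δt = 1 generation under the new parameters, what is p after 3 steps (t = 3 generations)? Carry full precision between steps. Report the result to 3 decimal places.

Observed p* = 65/125 = 0.52000.
Balance m(1−p*) = e·p* gives m = e·p*/(1−p*) = 0.422×0.52000/0.48000 = 0.45717.
Starting from p₀ = 0.52000; update p ← p + (dp/dt)·Δt with the new parameters.
step 1: Δp = +0.11630, p = 0.63630
step 2: Δp = +0.04007, p = 0.67637
step 3: Δp = +0.01380, p = 0.69017

0.690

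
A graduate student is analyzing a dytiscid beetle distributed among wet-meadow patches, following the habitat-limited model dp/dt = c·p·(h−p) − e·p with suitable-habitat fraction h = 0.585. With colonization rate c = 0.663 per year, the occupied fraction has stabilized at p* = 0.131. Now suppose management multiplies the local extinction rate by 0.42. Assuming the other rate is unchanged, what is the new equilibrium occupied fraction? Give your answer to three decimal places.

Balance c(h−p*) = e gives e = 0.663×(0.585 − 0.13100) = 0.30100.
New p* = 0.585 − e/c = 0.585 − 0.12642/0.66300 = 0.39432.

0.394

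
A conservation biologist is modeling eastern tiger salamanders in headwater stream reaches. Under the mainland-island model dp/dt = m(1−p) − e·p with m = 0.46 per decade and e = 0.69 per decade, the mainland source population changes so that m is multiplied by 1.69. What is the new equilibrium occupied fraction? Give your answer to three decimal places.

Before: p* = 0.46/(0.46+0.69) = 0.4000.
After: m = 0.7774, e = 0.69; p* = 0.7774/1.4674 = 0.5298.

0.530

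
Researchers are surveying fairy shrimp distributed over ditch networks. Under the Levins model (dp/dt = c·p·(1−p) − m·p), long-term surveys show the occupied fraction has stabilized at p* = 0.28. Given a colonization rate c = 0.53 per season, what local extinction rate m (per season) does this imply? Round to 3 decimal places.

At equilibrium c(1−p*) = m.
m = 0.53 × (1 − 0.28) = 0.53 × 0.7200 = 0.3816.

0.382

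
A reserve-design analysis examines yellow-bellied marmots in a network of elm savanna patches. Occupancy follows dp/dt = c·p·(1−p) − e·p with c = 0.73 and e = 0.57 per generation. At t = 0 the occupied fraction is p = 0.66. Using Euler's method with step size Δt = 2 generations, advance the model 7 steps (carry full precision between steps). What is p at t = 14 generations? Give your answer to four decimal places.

0.2206

Update rule: p ← p + [c·p·(1−p) − e·p]·Δt with Δt = 2.
step 1: Δp = -0.42478, p = 0.23522
step 2: Δp = -0.00551, p = 0.22971
step 3: Δp = -0.00353, p = 0.22618
step 4: Δp = -0.00231, p = 0.22387
step 5: Δp = -0.00153, p = 0.22234
step 6: Δp = -0.00102, p = 0.22131
step 7: Δp = -0.00069, p = 0.22062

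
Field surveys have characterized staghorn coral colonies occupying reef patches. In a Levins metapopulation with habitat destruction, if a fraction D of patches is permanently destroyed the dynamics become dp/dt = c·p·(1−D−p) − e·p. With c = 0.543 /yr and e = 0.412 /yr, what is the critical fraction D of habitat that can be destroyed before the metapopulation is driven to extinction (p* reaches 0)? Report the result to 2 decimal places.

The nontrivial equilibrium is p* = (1−D) − e/c; extinction occurs when this hits zero.
So D_crit = 1 − e/c = 1 − 0.412/0.543 = 1 − 0.7587 = 0.2413.
Note this equals the original equilibrium occupancy — the Levins extinction-debt result.

0.24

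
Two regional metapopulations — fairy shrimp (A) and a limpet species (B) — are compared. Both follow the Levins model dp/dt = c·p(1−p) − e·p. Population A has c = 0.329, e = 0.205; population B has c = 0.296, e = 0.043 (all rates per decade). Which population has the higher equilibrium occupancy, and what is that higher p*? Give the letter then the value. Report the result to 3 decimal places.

B, 0.855

A: p*_A = 1 − 0.205/0.329 = 0.3769.
B: p*_B = 1 − 0.043/0.296 = 0.8547.
B is higher at 0.8547.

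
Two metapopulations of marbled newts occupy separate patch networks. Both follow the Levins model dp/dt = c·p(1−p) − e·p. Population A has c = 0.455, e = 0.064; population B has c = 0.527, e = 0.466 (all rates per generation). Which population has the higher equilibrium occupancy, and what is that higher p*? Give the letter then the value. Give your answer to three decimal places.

A, 0.859

A: p*_A = 1 − 0.064/0.455 = 0.8593.
B: p*_B = 1 − 0.466/0.527 = 0.1157.
A is higher at 0.8593.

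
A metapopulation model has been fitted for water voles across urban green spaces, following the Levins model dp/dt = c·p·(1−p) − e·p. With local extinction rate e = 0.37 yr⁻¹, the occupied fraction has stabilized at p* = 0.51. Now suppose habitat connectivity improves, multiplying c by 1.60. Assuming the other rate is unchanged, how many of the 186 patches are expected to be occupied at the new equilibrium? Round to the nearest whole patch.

129

Balance c(1−p*) = e gives c = e/(1 − 0.51000) = 0.37/0.49000 = 0.75510.
New p* = 1 − e/c = 1 − 0.37000/1.20816 = 0.69375.
Expected occupied = 186 × 0.69375 = 129.04 ≈ 129.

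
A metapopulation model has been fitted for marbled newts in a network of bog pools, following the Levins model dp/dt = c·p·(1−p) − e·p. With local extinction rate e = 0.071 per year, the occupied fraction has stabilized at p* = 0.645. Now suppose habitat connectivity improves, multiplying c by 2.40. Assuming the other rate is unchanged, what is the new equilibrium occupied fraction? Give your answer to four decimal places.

0.8521

Balance c(1−p*) = e gives c = e/(1 − 0.64500) = 0.071/0.35500 = 0.20000.
New p* = 1 − e/c = 1 − 0.07100/0.48000 = 0.85208.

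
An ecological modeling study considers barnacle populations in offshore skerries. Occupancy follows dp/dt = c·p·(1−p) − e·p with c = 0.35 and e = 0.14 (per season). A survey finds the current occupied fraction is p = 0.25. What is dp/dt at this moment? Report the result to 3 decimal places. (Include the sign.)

Colonization term: c·p·(1−p) = 0.35×0.25×0.7500 = 0.06562.
Extinction term: e·p = 0.03500.
dp/dt = 0.06562 − 0.03500 = 0.03062.

0.031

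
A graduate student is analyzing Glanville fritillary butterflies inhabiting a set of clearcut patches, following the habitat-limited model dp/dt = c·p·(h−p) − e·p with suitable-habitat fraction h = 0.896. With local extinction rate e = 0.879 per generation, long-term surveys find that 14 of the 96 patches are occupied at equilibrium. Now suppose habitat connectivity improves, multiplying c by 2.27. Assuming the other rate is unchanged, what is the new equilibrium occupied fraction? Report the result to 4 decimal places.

Observed p* = 14/96 = 0.14583.
Balance c(h−p*) = e gives c = e/(0.896 − 0.14583) = 0.879/0.75017 = 1.17173.
New p* = 0.896 − e/c = 0.896 − 0.87900/2.65983 = 0.56553.

0.5655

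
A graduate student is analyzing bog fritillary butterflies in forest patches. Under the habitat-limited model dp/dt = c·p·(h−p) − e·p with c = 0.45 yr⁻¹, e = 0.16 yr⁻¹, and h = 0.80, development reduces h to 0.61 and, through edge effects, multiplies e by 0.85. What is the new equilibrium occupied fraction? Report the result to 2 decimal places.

0.31

Before: p* = h − e/c = 0.80 − 0.16/0.45 = 0.80 − 0.3556 = 0.4444.
After: c = 0.45, e = 0.136, h = 0.61; p* = 0.61 − 0.136/0.45 = 0.3078.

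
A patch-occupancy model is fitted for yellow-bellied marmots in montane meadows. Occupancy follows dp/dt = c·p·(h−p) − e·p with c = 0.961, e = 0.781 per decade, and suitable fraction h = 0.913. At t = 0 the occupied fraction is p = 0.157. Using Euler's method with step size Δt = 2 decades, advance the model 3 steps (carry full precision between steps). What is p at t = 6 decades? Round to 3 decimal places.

0.122

Update rule: p ← p + [c·p·(h−p) − e·p]·Δt with Δt = 2.
p: 0.15700 → 0.13989  (Δp = -0.01711)
p: 0.13989 → 0.12925  (Δp = -0.01064)
p: 0.12925 → 0.12206  (Δp = -0.00719)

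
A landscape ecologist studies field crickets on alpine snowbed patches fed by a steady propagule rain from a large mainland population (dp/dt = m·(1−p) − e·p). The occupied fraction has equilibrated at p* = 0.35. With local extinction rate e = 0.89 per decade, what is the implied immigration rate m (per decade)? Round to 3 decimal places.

0.479

At equilibrium m(1−p*) = e·p*, so m = e·p*/(1−p*).
m = 0.89 × 0.35 / 0.6500 = 0.3115/0.6500 = 0.4792.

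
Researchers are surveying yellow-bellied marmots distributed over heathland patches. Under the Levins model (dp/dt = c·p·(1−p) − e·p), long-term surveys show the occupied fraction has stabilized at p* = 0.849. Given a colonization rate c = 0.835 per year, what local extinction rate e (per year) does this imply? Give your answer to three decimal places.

At equilibrium c(1−p*) = e.
e = 0.835 × (1 − 0.849) = 0.835 × 0.1510 = 0.1261.

0.126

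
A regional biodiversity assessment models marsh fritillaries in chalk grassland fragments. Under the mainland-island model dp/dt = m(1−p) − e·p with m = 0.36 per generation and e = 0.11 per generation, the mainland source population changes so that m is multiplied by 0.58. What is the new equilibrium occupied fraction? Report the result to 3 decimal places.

0.655

Before: p* = 0.36/(0.36+0.11) = 0.7660.
After: m = 0.2088, e = 0.11; p* = 0.2088/0.3188 = 0.6550.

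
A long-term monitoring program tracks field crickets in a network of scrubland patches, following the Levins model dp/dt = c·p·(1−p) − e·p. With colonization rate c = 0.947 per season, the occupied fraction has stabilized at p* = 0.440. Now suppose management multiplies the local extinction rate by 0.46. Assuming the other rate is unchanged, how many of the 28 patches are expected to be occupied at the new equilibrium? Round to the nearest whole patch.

Balance c(1−p*) = e gives e = 0.947×(1 − 0.44000) = 0.53032.
New p* = 1 − e/c = 1 − 0.24395/0.94700 = 0.74240.
Expected occupied = 28 × 0.74240 = 20.79 ≈ 21.

21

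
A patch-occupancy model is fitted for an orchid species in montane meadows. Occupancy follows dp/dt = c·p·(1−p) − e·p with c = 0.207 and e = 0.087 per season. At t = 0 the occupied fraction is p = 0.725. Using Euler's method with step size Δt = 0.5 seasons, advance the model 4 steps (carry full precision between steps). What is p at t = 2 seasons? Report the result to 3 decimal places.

0.687

Update rule: p ← p + [c·p·(1−p) − e·p]·Δt with Δt = 0.5.
p: 0.72500 → 0.71410  (Δp = -0.01090)
p: 0.71410 → 0.70417  (Δp = -0.00993)
p: 0.70417 → 0.69509  (Δp = -0.00907)
p: 0.69509 → 0.68679  (Δp = -0.00830)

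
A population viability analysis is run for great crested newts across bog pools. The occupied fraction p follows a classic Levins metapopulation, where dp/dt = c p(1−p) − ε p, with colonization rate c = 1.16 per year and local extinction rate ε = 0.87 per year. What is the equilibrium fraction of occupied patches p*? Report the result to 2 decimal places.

At equilibrium, colonization balances extinction: c·p*·(1−p*) = ε·p*.
So p* = 1 − ε/c = 1 − 0.87/1.16 = 1 − 0.7500 = 0.2500.

0.25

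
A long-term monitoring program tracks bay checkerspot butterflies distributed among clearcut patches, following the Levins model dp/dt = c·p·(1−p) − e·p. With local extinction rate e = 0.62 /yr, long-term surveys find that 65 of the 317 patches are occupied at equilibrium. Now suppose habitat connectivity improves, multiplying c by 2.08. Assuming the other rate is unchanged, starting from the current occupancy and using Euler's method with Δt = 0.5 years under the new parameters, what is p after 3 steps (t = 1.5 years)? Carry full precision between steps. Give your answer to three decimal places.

Observed p* = 65/317 = 0.20505.
Balance c(1−p*) = e gives c = e/(1 − 0.20505) = 0.62/0.79495 = 0.77992.
Starting from p₀ = 0.20505; update p ← p + (dp/dt)·Δt with the new parameters.
  1  |  dp/dt·Δt = +0.068650  |  p_1 = 0.273697
  2  |  dp/dt·Δt = +0.076394  |  p_2 = 0.350091
  3  |  dp/dt·Δt = +0.076023  |  p_3 = 0.426114

0.426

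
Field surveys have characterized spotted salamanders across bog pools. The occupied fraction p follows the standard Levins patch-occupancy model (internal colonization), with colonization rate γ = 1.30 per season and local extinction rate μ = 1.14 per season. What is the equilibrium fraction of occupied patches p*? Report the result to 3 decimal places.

Setting dp/dt = 0 and dividing through by p* gives γ·(1−p*) = μ.
So p* = 1 − μ/γ = 1 − 1.14/1.30 = 1 − 0.8769 = 0.1231.

0.123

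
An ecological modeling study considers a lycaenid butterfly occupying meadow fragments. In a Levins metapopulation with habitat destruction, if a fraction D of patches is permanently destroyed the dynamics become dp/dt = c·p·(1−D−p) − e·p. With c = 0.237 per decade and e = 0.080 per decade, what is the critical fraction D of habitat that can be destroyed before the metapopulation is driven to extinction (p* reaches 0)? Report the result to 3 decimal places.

The nontrivial equilibrium is p* = (1−D) − e/c; extinction occurs when this hits zero.
So D_crit = 1 − e/c = 1 − 0.080/0.237 = 1 − 0.3376 = 0.6624.
Note this equals the original equilibrium occupancy — the Levins extinction-debt result.

0.662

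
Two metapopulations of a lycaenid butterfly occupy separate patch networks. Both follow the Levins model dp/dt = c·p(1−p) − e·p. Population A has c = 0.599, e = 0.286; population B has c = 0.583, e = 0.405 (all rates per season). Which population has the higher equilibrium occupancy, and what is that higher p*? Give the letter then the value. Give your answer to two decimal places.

A, 0.52

A: p*_A = 1 − 0.286/0.599 = 0.5225.
B: p*_B = 1 − 0.405/0.583 = 0.3053.
A is higher at 0.5225.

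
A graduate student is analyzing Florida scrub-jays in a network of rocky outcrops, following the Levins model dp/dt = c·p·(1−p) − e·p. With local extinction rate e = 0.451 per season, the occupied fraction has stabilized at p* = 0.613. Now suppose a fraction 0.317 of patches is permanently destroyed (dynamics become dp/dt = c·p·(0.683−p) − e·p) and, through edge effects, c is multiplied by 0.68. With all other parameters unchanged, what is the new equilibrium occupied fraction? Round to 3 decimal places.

0.114

Balance c(1−p*) = e gives c = e/(1 − 0.61300) = 0.451/0.38700 = 1.16537.
New p* = 0.683 − e/c = 0.683 − 0.45100/0.79245 = 0.11388.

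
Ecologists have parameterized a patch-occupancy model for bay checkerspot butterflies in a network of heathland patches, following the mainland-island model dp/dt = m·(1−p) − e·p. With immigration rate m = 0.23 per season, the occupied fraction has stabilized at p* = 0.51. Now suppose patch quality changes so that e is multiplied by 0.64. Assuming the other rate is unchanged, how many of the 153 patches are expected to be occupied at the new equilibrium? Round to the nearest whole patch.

Balance m(1−p*) = e·p* gives e = m(1−p*)/p* = 0.23×0.49000/0.51000 = 0.22098.
New p* = m/(m+e) = 0.23000/(0.23000+0.14143) = 0.61923.
Expected occupied = 153 × 0.61923 = 94.74 ≈ 95.

95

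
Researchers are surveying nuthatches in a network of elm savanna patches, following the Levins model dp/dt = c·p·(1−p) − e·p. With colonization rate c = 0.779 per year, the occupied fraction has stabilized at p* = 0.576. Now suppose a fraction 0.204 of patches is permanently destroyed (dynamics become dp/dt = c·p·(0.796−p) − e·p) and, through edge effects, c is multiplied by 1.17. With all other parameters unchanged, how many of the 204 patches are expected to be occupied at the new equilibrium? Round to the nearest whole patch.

Balance c(1−p*) = e gives e = 0.779×(1 − 0.57600) = 0.33030.
New p* = 0.796 − e/c = 0.796 − 0.33030/0.91143 = 0.43360.
Expected occupied = 204 × 0.43360 = 88.45 ≈ 88.

88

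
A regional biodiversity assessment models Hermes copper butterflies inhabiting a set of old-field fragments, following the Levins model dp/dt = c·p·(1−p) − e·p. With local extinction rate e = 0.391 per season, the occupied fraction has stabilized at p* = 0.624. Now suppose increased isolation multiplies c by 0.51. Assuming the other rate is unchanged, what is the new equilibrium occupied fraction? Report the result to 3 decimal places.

Balance c(1−p*) = e gives c = e/(1 − 0.62400) = 0.391/0.37600 = 1.03989.
New p* = 1 − e/c = 1 − 0.39100/0.53034 = 0.26274.

0.263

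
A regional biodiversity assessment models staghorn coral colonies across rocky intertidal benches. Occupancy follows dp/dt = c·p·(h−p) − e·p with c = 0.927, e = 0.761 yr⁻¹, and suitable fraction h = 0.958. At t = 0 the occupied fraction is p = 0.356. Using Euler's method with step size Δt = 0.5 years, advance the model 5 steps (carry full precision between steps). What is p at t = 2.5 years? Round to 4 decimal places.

0.2408

Update rule: p ← p + [c·p·(h−p) − e·p]·Δt with Δt = 0.5.
p: 0.35600 → 0.31988  (Δp = -0.03612)
p: 0.31988 → 0.29277  (Δp = -0.02710)
p: 0.29277 → 0.27164  (Δp = -0.02113)
p: 0.27164 → 0.25470  (Δp = -0.01694)
p: 0.25470 → 0.24081  (Δp = -0.01389)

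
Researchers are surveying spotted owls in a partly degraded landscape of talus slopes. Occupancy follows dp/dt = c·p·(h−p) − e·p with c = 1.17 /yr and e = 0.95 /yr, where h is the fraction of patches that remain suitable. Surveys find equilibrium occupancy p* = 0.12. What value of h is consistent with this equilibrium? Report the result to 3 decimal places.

0.932

At equilibrium c(h−p*) = e, so h = p* + e/c.
h = 0.12 + 0.95/1.17 = 0.12 + 0.8120 = 0.9320.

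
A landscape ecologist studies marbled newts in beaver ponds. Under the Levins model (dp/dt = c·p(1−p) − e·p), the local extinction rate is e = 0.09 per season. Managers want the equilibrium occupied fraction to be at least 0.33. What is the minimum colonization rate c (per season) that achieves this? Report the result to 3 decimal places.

0.134

p* = 1 − e/c ≥ 0.33 requires e/c ≤ 0.6700, i.e. c ≥ e/0.6700.
c_min = 0.09/0.6700 = 0.1343.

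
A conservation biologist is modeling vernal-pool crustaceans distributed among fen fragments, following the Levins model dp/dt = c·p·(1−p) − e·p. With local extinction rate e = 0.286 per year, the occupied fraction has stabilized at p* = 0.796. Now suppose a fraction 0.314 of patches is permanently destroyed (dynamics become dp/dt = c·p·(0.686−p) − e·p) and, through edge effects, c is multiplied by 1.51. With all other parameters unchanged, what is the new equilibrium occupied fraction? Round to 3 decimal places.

0.551

Balance c(1−p*) = e gives c = e/(1 − 0.79600) = 0.286/0.20400 = 1.40196.
New p* = 0.686 − e/c = 0.686 − 0.28600/2.11696 = 0.55090.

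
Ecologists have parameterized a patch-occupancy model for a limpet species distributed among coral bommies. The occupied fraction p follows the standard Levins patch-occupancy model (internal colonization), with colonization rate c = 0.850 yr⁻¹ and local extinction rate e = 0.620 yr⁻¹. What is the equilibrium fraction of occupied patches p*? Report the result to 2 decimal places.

At equilibrium, colonization balances extinction: c·p*·(1−p*) = e·p*.
So p* = 1 − e/c = 1 − 0.620/0.850 = 1 − 0.7294 = 0.2706.

0.27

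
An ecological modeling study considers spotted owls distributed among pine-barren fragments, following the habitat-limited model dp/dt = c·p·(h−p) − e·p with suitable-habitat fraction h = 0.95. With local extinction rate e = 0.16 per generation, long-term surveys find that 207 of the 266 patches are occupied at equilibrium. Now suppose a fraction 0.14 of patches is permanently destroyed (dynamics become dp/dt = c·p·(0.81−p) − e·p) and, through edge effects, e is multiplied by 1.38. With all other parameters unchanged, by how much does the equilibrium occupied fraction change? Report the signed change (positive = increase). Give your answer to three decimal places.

-0.205

Observed p* = 207/266 = 0.77820.
Balance c(h−p*) = e gives c = e/(0.95 − 0.77820) = 0.16/0.17180 = 0.93132.
New p* = 0.81 − e/c = 0.81 − 0.22080/0.93132 = 0.57292.
Δp* = 0.57292 − 0.77820 = -0.20528.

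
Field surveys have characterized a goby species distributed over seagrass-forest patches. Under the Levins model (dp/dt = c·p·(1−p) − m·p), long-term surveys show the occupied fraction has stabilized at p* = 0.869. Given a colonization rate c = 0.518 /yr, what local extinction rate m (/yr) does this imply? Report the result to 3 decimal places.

At equilibrium c(1−p*) = m.
m = 0.518 × (1 − 0.869) = 0.518 × 0.1310 = 0.0679.

0.068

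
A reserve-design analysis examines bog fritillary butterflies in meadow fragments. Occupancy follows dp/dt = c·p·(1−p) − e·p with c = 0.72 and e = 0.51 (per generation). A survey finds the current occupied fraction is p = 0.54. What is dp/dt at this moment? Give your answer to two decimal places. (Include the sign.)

Colonization term: c·p·(1−p) = 0.72×0.54×0.4600 = 0.17885.
Extinction term: e·p = 0.27540.
dp/dt = 0.17885 − 0.27540 = -0.09655.

-0.10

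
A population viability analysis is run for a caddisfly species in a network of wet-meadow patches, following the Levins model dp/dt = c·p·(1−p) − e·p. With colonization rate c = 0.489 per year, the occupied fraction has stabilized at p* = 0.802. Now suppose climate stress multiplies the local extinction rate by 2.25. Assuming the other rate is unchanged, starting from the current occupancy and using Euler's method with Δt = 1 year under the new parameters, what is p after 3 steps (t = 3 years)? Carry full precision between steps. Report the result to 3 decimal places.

Balance c(1−p*) = e gives e = 0.489×(1 − 0.80200) = 0.09682.
Starting from p₀ = 0.80200; update p ← p + (dp/dt)·Δt with the new parameters.
step 1: Δp = -0.09706, p = 0.70494
step 2: Δp = -0.05186, p = 0.65308
step 3: Δp = -0.03148, p = 0.62160

0.622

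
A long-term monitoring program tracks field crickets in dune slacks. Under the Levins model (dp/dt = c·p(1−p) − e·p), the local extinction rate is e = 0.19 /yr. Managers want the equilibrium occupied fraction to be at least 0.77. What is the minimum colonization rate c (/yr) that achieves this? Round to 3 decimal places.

p* = 1 − e/c ≥ 0.77 requires e/c ≤ 0.2300, i.e. c ≥ e/0.2300.
c_min = 0.19/0.2300 = 0.8261.

0.826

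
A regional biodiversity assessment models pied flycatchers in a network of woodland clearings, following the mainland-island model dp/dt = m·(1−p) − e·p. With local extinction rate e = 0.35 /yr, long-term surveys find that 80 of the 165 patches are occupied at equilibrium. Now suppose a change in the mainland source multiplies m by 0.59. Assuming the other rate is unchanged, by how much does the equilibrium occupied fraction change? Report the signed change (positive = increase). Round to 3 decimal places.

-0.128

Observed p* = 80/165 = 0.48485.
Balance m(1−p*) = e·p* gives m = e·p*/(1−p*) = 0.35×0.48485/0.51515 = 0.32941.
New p* = m/(m+e) = 0.19435/(0.19435+0.35000) = 0.35703.
Δp* = 0.35703 − 0.48485 = -0.12782.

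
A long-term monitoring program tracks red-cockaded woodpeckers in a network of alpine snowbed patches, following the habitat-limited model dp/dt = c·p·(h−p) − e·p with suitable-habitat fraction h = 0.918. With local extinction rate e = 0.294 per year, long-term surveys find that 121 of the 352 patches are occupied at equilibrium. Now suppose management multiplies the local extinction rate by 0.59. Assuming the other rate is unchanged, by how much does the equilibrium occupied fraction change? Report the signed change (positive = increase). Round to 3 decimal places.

Observed p* = 121/352 = 0.34375.
Balance c(h−p*) = e gives c = e/(0.918 − 0.34375) = 0.294/0.57425 = 0.51197.
New p* = 0.918 − e/c = 0.918 − 0.17346/0.51197 = 0.57919.
Δp* = 0.57919 − 0.34375 = +0.23544.

0.235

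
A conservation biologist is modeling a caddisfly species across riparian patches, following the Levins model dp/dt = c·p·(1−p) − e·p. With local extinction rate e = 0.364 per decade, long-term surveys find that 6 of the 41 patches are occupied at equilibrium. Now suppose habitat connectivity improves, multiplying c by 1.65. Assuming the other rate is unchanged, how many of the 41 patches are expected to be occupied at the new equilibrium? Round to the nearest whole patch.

Observed p* = 6/41 = 0.14634.
Balance c(1−p*) = e gives c = e/(1 − 0.14634) = 0.364/0.85366 = 0.42640.
New p* = 1 − e/c = 1 − 0.36400/0.70356 = 0.48263.
Expected occupied = 41 × 0.48263 = 19.79 ≈ 20.

20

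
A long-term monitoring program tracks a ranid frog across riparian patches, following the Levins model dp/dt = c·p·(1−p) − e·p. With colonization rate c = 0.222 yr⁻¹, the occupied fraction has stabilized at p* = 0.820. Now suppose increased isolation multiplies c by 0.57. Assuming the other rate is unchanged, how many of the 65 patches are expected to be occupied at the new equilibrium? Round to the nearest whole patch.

Balance c(1−p*) = e gives e = 0.222×(1 − 0.82000) = 0.03996.
New p* = 1 − e/c = 1 − 0.03996/0.12654 = 0.68421.
Expected occupied = 65 × 0.68421 = 44.47 ≈ 44.

44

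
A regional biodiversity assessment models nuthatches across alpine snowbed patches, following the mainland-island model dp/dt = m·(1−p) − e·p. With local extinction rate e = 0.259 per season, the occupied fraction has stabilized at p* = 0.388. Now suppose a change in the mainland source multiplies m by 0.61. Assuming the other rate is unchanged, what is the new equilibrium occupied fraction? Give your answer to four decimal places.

Balance m(1−p*) = e·p* gives m = e·p*/(1−p*) = 0.259×0.38800/0.61200 = 0.16420.
New p* = m/(m+e) = 0.10016/(0.10016+0.25900) = 0.27887.

0.2789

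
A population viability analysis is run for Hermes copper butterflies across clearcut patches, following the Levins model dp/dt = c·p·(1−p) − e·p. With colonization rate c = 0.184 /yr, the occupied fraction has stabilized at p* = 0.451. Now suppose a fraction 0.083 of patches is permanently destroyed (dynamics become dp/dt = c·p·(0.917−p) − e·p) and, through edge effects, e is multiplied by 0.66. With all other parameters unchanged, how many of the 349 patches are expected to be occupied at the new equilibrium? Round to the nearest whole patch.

Balance c(1−p*) = e gives e = 0.184×(1 − 0.45100) = 0.10102.
New p* = 0.917 − e/c = 0.917 − 0.06667/0.18400 = 0.55466.
Expected occupied = 349 × 0.55466 = 193.58 ≈ 194.

194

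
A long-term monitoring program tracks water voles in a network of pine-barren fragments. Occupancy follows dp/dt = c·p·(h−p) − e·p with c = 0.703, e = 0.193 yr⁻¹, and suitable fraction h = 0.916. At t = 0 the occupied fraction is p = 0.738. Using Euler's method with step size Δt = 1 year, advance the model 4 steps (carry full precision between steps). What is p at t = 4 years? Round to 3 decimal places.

0.648

Update rule: p ← p + [c·p·(h−p) − e·p]·Δt with Δt = 1.
step 1: Δp = -0.05009, p = 0.68791
step 2: Δp = -0.02246, p = 0.66545
step 3: Δp = -0.01122, p = 0.65423
step 4: Δp = -0.00587, p = 0.64836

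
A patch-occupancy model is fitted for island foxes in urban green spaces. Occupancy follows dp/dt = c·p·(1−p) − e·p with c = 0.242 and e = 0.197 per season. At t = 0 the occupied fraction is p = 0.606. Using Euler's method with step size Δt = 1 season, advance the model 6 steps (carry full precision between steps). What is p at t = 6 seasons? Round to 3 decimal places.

0.383

Update rule: p ← p + [c·p·(1−p) − e·p]·Δt with Δt = 1.
p: 0.60600 → 0.54440  (Δp = -0.06160)
p: 0.54440 → 0.49718  (Δp = -0.04722)
p: 0.49718 → 0.45973  (Δp = -0.03745)
p: 0.45973 → 0.42927  (Δp = -0.03046)
p: 0.42927 → 0.40399  (Δp = -0.02528)
p: 0.40399 → 0.38268  (Δp = -0.02132)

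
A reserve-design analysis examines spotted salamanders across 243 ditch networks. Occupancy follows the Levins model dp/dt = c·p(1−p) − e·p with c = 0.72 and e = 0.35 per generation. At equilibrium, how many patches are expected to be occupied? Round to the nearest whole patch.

125

p* = 1 − e/c = 1 − 0.35/0.72 = 0.5139.
Expected occupied patches = N × p* = 243 × 0.5139 = 124.87 ≈ 125.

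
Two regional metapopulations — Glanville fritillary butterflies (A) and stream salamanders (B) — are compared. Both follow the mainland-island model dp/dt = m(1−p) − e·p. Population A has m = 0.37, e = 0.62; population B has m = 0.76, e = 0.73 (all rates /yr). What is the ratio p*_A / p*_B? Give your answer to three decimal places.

0.733

A: p*_A = m/(m+e) = 0.37/0.9900 = 0.3737.
B: p*_B = 0.76/1.4900 = 0.5101.
p*_A / p*_B = 0.3737/0.5101 = 0.7327.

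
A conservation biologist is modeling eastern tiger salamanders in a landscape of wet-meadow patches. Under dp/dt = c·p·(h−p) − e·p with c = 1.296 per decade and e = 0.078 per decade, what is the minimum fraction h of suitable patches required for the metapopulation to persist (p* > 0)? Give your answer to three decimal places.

0.060

p* = h − e/c is positive only when h > e/c.
h_min = e/c = 0.078/1.296 = 0.0602.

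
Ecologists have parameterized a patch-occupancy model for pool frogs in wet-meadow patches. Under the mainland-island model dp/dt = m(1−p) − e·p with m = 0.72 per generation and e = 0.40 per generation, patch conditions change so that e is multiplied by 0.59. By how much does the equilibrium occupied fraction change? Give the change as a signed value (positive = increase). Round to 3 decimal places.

0.110

Before: p* = 0.72/(0.72+0.40) = 0.6429.
After: m = 0.72, e = 0.236; p* = 0.72/0.9560 = 0.7531.
Δp* = 0.7531 − 0.6429 = +0.1103.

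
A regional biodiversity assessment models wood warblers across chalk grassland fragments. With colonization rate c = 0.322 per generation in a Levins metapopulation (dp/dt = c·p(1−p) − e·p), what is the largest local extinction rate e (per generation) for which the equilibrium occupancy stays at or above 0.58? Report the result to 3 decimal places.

0.135

1 − e/c ≥ 0.58 ⇒ e ≤ c(1 − 0.58) = 0.322 × 0.4200.
e_max = 0.1352.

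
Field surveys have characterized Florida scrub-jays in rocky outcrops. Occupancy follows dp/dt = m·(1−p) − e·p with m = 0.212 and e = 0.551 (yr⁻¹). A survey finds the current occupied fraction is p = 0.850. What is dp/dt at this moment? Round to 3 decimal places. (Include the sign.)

Colonization term: m·(1−p) = 0.212×0.1500 = 0.03180.
Extinction term: e·p = 0.46835.
dp/dt = 0.03180 − 0.46835 = -0.43655.

-0.437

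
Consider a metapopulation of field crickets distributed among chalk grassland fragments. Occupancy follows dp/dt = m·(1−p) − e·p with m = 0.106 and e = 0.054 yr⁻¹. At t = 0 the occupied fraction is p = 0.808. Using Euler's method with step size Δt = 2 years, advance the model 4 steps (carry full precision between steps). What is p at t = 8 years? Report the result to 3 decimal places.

0.694

Update rule: p ← p + [m·(1−p) − e·p]·Δt with Δt = 2.
step 1: Δp = -0.04656, p = 0.76144
step 2: Δp = -0.03166, p = 0.72978
step 3: Δp = -0.02153, p = 0.70825
step 4: Δp = -0.01464, p = 0.69361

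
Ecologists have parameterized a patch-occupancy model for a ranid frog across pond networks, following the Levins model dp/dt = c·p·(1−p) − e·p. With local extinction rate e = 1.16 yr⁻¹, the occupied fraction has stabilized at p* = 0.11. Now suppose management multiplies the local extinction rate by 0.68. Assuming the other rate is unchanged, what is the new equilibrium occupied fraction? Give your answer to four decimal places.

0.3948

Balance c(1−p*) = e gives c = e/(1 − 0.11000) = 1.16/0.89000 = 1.30337.
New p* = 1 − e/c = 1 − 0.78880/1.30337 = 0.39480.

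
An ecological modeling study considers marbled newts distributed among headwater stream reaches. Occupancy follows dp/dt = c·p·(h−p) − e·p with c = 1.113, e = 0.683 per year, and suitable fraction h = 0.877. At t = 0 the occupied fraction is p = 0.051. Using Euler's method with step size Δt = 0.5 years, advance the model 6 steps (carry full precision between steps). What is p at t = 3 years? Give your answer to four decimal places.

0.0948

Update rule: p ← p + [c·p·(h−p) − e·p]·Δt with Δt = 0.5.
t = 0.5: p = 0.05100 + (+0.00603) = 0.05703
t = 1: p = 0.05703 + (+0.00655) = 0.06357
t = 1.5: p = 0.06357 + (+0.00707) = 0.07064
t = 2: p = 0.07064 + (+0.00758) = 0.07822
t = 2.5: p = 0.07822 + (+0.00806) = 0.08628
t = 3: p = 0.08628 + (+0.00850) = 0.09478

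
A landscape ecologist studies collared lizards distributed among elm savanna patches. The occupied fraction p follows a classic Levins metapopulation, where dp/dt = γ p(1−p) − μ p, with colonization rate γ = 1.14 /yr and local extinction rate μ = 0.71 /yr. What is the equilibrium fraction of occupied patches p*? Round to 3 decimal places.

At equilibrium, colonization balances extinction: γ·p*·(1−p*) = μ·p*.
So p* = 1 − μ/γ = 1 − 0.71/1.14 = 1 − 0.6228 = 0.3772.

0.377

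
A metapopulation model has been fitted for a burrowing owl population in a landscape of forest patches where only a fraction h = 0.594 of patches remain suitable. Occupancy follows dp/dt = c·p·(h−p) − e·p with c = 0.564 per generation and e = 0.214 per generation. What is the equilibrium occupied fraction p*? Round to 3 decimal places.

0.215

Setting dp/dt = 0 and dividing by p* gives c·(h−p*) = e.
So p* = h − e/c = 0.594 − 0.214/0.564 = 0.594 − 0.3794 = 0.2146.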